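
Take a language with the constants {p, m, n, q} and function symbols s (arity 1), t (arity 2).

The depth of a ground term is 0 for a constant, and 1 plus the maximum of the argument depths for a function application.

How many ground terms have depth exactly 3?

364820

Let N_k = |{terms of depth ≤ k}|. Then N_0 = 4 and N_k = 4 + N_{k-1} + N_{k-1}^2 for k ≥ 1 (one summand per function symbol, arity giving the exponent).
N_0 = 4
N_1 = 4 + 4 + 4^2 = 24
N_2 = 4 + 24 + 24^2 = 604
N_3 = 4 + 604 + 604^2 = 365424
Terms of depth exactly 3: N_3 − N_2 = 365424 − 604 = 364820.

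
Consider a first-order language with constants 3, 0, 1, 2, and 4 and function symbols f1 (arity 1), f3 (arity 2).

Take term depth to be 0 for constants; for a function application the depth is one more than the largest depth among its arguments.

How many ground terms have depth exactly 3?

Let N_k count ground terms of depth at most k. Each non-constant term of depth ≤ k is some function symbol applied to depth-≤(k−1) arguments, giving N_k = 5 + N_{k-1} + N_{k-1}^2.
N_0 = 5
N_1 = 5 + 5 + 5^2 = 35
N_2 = 5 + 35 + 35^2 = 1265
N_3 = 5 + 1265 + 1265^2 = 1601495
Terms of depth exactly 3: N_3 − N_2 = 1601495 − 1265 = 1600230.

1600230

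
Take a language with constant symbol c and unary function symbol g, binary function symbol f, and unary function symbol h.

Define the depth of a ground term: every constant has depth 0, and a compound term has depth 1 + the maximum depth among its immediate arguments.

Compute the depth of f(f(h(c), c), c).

depth(h(c)) = 1 + depth(c) = 1 + 0 = 1
depth(f(h(c), c)) = 1 + max(1, 0) = 2
depth(f(f(h(c), c), c)) = 1 + max(2, 0) = 3

3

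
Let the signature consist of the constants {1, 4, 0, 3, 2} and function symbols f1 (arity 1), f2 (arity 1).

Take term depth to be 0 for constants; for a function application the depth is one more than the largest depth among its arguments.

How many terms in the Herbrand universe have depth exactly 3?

40

If N_k denotes the number of depth-≤k ground terms, the 5 constants give N_0 = 5, and each function symbol of arity r contributes N_{k-1}^r new terms at level k: N_k = 5 + N_{k-1} + N_{k-1}.
N_0 = 5
N_1 = 5 + 5 + 5 = 15
N_2 = 5 + 15 + 15 = 35
N_3 = 5 + 35 + 35 = 75
Terms of depth exactly 3: N_3 − N_2 = 75 − 35 = 40.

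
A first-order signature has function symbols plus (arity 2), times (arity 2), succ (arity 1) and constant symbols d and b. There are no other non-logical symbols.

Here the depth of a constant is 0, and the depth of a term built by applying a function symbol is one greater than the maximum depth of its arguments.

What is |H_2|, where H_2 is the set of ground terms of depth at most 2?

Let N_k count ground terms of depth at most k. Each non-constant term of depth ≤ k is some function symbol applied to depth-≤(k−1) arguments, giving N_k = 2 + N_{k-1}^2 + N_{k-1}^2 + N_{k-1}.
N_0 = 2
N_1 = 2 + 2^2 + 2^2 + 2 = 12
N_2 = 2 + 12^2 + 12^2 + 12 = 302

302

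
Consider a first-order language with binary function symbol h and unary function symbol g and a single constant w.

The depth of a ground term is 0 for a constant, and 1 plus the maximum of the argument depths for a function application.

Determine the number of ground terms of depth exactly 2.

10

If N_k denotes the number of depth-≤k ground terms, the 1 constant gives N_0 = 1, and each function symbol of arity r contributes N_{k-1}^r new terms at level k: N_k = 1 + N_{k-1}^2 + N_{k-1}.
N_0 = 1
N_1 = 1 + 1^2 + 1 = 3
N_2 = 1 + 3^2 + 3 = 13
Terms of depth exactly 2: N_2 − N_1 = 13 − 3 = 10.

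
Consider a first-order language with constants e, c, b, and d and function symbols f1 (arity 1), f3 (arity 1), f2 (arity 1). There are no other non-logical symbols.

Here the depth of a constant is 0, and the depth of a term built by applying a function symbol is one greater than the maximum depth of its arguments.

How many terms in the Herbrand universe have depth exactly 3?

108

Write N_k for the number of ground terms of depth ≤ k. A term of depth ≤ k is either a constant or a function symbol applied to arguments of depth ≤ k−1, so N_k = 4 + N_{k-1} + N_{k-1} + N_{k-1}.
N_0 = 4
N_1 = 4 + 4 + 4 + 4 = 16
N_2 = 4 + 16 + 16 + 16 = 52
N_3 = 4 + 52 + 52 + 52 = 160
Terms of depth exactly 3: N_3 − N_2 = 160 − 52 = 108.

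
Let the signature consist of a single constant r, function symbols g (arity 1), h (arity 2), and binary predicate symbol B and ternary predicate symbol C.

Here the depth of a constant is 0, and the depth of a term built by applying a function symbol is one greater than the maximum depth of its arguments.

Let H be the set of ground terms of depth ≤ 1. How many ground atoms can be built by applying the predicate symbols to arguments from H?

36

First count ground terms of depth ≤ 1.
Write N_k for the number of ground terms of depth ≤ k. A term of depth ≤ k is either a constant or a function symbol applied to arguments of depth ≤ k−1, so N_k = 1 + N_{k-1} + N_{k-1}^2.
N_0 = 1
N_1 = 1 + 1 + 1^2 = 3
Explicitly: r, g(r), h(r, r).
So |H| = 3.
Each predicate of arity r yields |H|^r ground atoms (one per choice of an r-tuple from H):
  B: 3^2 = 9;  C: 3^3 = 27
Total ground atoms: 9 + 27 = 36.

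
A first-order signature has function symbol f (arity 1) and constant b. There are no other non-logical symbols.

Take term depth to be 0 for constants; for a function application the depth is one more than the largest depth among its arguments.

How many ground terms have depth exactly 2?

Let N_k count ground terms of depth at most k. Each non-constant term of depth ≤ k is some function symbol applied to depth-≤(k−1) arguments, giving N_k = 1 + N_{k-1}.
N_0 = 1
N_1 = 1 + 1 = 2
N_2 = 1 + 2 = 3
Terms of depth exactly 2: N_2 − N_1 = 3 − 2 = 1.

1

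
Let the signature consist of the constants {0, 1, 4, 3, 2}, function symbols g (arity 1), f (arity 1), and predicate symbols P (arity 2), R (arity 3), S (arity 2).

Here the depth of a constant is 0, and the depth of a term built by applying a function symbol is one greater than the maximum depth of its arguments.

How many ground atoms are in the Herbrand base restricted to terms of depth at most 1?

First count ground terms of depth ≤ 1.
Let N_k = |{terms of depth ≤ k}|. Then N_0 = 5 and N_k = 5 + N_{k-1} + N_{k-1} for k ≥ 1 (one summand per function symbol, arity giving the exponent).
N_0 = 5
N_1 = 5 + 5 + 5 = 15
So |H| = 15.
Each predicate of arity r yields |H|^r ground atoms (one per choice of an r-tuple from H):
  P: 15^2 = 225;  R: 15^3 = 3375;  S: 15^2 = 225
Total ground atoms: 225 + 3375 + 225 = 3825.

3825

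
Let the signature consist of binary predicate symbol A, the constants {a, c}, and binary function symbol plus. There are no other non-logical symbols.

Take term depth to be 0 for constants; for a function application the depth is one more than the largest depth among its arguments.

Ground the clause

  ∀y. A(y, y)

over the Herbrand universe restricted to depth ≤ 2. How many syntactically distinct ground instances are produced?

38

Ground terms of depth ≤ 2:
  If N_k denotes the number of depth-≤k ground terms, the 2 constants give N_0 = 2, and each function symbol of arity r contributes N_{k-1}^r new terms at level k: N_k = 2 + N_{k-1}^2.
  N_0 = 2
  N_1 = 2 + 2^2 = 6
  N_2 = 2 + 6^2 = 38
So there are 38 ground terms available for substitution.
The clause has 1 distinct variable (y), which appears in the body. In the free term algebra distinct substitutions yield syntactically distinct ground instances.
Number of ground instances = 38.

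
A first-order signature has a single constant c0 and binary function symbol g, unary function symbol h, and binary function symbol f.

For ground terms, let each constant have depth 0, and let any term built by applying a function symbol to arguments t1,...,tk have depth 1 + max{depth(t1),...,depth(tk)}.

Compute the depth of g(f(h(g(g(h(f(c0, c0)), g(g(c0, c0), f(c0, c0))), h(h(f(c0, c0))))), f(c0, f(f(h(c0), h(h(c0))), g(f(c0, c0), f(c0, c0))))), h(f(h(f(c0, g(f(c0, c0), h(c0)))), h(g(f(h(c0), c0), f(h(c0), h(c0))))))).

7

depth(f(c0, c0)) = 1 + max(0, 0) = 1
depth(h(f(c0, c0))) = 1 + depth(f(c0, c0)) = 1 + 1 = 2
depth(g(c0, c0)) = 1 + max(0, 0) = 1
depth(g(g(c0, c0), f(c0, c0))) = 1 + max(1, 1) = 2
depth(g(h(f(c0, c0)), g(g(c0, c0), f(c0, c0)))) = 1 + max(2, 2) = 3
depth(h(h(f(c0, c0)))) = 1 + depth(h(f(c0, c0))) = 1 + 2 = 3
depth(g(g(h(f(c0, c0)), g(g(c0, c0), f(c0, c0))), h(h(f(c0, c0))))) = 1 + max(3, 3) = 4
depth(h(g(g(h(f(c0, c0)), g(g(c0, c0), f(c0, c0))), h(h(f(c0, c0)))))) = 1 + depth(g(g(h(f(c0, c0)), g(g(c0, c0), f(c0, c0))), h(h(f(c0, c0))))) = 1 + 4 = 5
depth(h(c0)) = 1 + depth(c0) = 1 + 0 = 1
depth(h(h(c0))) = 1 + depth(h(c0)) = 1 + 1 = 2
depth(f(h(c0), h(h(c0)))) = 1 + max(1, 2) = 3
depth(g(f(c0, c0), f(c0, c0))) = 1 + max(1, 1) = 2
depth(f(f(h(c0), h(h(c0))), g(f(c0, c0), f(c0, c0)))) = 1 + max(3, 2) = 4
depth(f(c0, f(f(h(c0), h(h(c0))), g(f(c0, c0), f(c0, c0))))) = 1 + max(0, 4) = 5
depth(f(h(g(g(h(f(c0, c0)), g(g(c0, c0), f(c0, c0))), h(h(f(c0, c0))))), f(c0, f(f(h(c0), h(h(c0))), g(f(c0, c0), f(c0, c0)))))) = 1 + max(5, 5) = 6
depth(g(f(c0, c0), h(c0))) = 1 + max(1, 1) = 2
depth(f(c0, g(f(c0, c0), h(c0)))) = 1 + max(0, 2) = 3
depth(h(f(c0, g(f(c0, c0), h(c0))))) = 1 + depth(f(c0, g(f(c0, c0), h(c0)))) = 1 + 3 = 4
depth(f(h(c0), c0)) = 1 + max(1, 0) = 2
depth(f(h(c0), h(c0))) = 1 + max(1, 1) = 2
depth(g(f(h(c0), c0), f(h(c0), h(c0)))) = 1 + max(2, 2) = 3
depth(h(g(f(h(c0), c0), f(h(c0), h(c0))))) = 1 + depth(g(f(h(c0), c0), f(h(c0), h(c0)))) = 1 + 3 = 4
depth(f(h(f(c0, g(f(c0, c0), h(c0)))), h(g(f(h(c0), c0), f(h(c0), h(c0)))))) = 1 + max(4, 4) = 5
depth(h(f(h(f(c0, g(f(c0, c0), h(c0)))), h(g(f(h(c0), c0), f(h(c0), h(c0))))))) = 1 + depth(f(h(f(c0, g(f(c0, c0), h(c0)))), h(g(f(h(c0), c0), f(h(c0), h(c0)))))) = 1 + 5 = 6
depth(g(f(h(g(g(h(f(c0, c0)), g(g(c0, c0), f(c0, c0))), h(h(f(c0, c0))))), f(c0, f(f(h(c0), h(h(c0))), g(f(c0, c0), f(c0, c0))))), h(f(h(f(c0, g(f(c0, c0), h(c0)))), h(g(f(h(c0), c0), f(h(c0), h(c0)))))))) = 1 + max(6, 6) = 7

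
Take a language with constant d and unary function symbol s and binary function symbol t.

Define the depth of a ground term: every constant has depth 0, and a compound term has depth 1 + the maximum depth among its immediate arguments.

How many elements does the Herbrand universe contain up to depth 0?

Let N_k count ground terms of depth at most k. Each non-constant term of depth ≤ k is some function symbol applied to depth-≤(k−1) arguments, giving N_k = 1 + N_{k-1} + N_{k-1}^2.
N_0 = 1

1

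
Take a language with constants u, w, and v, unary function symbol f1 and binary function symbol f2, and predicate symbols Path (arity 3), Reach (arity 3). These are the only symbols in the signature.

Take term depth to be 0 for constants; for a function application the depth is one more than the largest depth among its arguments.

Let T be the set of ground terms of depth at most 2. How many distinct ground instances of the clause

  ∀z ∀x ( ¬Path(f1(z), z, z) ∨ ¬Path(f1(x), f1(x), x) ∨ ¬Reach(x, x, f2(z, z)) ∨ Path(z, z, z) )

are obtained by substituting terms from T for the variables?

Ground terms of depth ≤ 2:
  Count level by level. With function symbols f1/1, f2/2, the terms of depth ≤ k are the 3 constants together with each function applied to depth-≤(k−1) tuples, so N_k = 3 + N_{k-1} + N_{k-1}^2.
  N_0 = 3
  N_1 = 3 + 3 + 3^2 = 15
  N_2 = 3 + 15 + 15^2 = 243
So there are 243 ground terms available for substitution.
There are 2 variables to instantiate (z, x), each occurring in at least one literal, so different choices give different ground instances.
Number of ground instances = 243^2 = 59049.

59049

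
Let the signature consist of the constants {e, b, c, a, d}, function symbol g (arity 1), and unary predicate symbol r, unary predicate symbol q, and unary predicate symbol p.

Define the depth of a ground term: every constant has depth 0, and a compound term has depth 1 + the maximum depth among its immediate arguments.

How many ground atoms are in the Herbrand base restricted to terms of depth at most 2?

First count ground terms of depth ≤ 2.
If N_k denotes the number of depth-≤k ground terms, the 5 constants give N_0 = 5, and each function symbol of arity r contributes N_{k-1}^r new terms at level k: N_k = 5 + N_{k-1}.
N_0 = 5
N_1 = 5 + 5 = 10
N_2 = 5 + 10 = 15
So |H| = 15.
Each predicate of arity r yields |H|^r ground atoms (one per choice of an r-tuple from H):
  r: 15;  q: 15;  p: 15
Total ground atoms: 15 + 15 + 15 = 45.

45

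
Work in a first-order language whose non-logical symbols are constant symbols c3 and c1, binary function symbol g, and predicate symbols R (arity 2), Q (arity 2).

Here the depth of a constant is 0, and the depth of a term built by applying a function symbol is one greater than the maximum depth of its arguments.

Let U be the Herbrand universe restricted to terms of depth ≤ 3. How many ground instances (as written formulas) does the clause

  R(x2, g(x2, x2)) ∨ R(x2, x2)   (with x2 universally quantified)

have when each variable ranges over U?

Ground terms of depth ≤ 3:
  Let N_k = |{terms of depth ≤ k}|. Then N_0 = 2 and N_k = 2 + N_{k-1}^2 for k ≥ 1 (one summand per function symbol, arity giving the exponent).
  N_0 = 2
  N_1 = 2 + 2^2 = 6
  N_2 = 2 + 6^2 = 38
  N_3 = 2 + 38^2 = 1446
So there are 1446 ground terms available for substitution.
There is 1 variable to instantiate (x2),  occurring in at least one literal, so different choices give different ground instances.
Number of ground instances = 1446.

1446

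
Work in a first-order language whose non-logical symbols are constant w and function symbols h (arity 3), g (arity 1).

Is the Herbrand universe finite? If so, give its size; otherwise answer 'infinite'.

The signature has at least one function symbol (h, arity 3) and at least one constant (w).
Iterating h gives infinitely many distinct ground terms: w, h(w, w, w), h(h(w, w, w), h(w, w, w), h(w, w, w)), ...
So the Herbrand universe is infinite.

infinite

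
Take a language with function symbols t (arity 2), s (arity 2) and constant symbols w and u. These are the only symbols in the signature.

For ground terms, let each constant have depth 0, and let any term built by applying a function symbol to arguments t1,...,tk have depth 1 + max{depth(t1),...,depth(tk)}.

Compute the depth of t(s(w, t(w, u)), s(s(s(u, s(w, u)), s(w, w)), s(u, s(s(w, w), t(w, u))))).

depth(t(w, u)) = 1 + max(0, 0) = 1
depth(s(w, t(w, u))) = 1 + max(0, 1) = 2
depth(s(w, u)) = 1 + max(0, 0) = 1
depth(s(u, s(w, u))) = 1 + max(0, 1) = 2
depth(s(w, w)) = 1 + max(0, 0) = 1
depth(s(s(u, s(w, u)), s(w, w))) = 1 + max(2, 1) = 3
depth(s(s(w, w), t(w, u))) = 1 + max(1, 1) = 2
depth(s(u, s(s(w, w), t(w, u)))) = 1 + max(0, 2) = 3
depth(s(s(s(u, s(w, u)), s(w, w)), s(u, s(s(w, w), t(w, u))))) = 1 + max(3, 3) = 4
depth(t(s(w, t(w, u)), s(s(s(u, s(w, u)), s(w, w)), s(u, s(s(w, w), t(w, u)))))) = 1 + max(2, 4) = 5

5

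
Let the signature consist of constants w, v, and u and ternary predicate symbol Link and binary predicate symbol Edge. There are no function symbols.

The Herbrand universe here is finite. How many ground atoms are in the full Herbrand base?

With no function symbols, the Herbrand universe is just the 3 constants.
Ground atoms per predicate: Link: 3^3 = 27, Edge: 3^2 = 9.
Herbrand base size = 27 + 9 = 36.

36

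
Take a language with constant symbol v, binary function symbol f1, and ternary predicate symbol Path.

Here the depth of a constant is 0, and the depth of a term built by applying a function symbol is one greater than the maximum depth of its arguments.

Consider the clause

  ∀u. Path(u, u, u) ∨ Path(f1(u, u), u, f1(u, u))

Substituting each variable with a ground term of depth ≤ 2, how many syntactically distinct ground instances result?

Ground terms of depth ≤ 2:
  Let N_k = |{terms of depth ≤ k}|. Then N_0 = 1 and N_k = 1 + N_{k-1}^2 for k ≥ 1 (one summand per function symbol, arity giving the exponent).
  N_0 = 1
  N_1 = 1 + 1^2 = 2
  N_2 = 1 + 2^2 = 5
  Explicitly: v, f1(v, v), f1(v, f1(v, v)), f1(f1(v, v), v), f1(f1(v, v), f1(v, v)).
So there are 5 ground terms available for substitution.
There is 1 variable to instantiate (u),  occurring in at least one literal, so different choices give different ground instances.
Number of ground instances = 5.

5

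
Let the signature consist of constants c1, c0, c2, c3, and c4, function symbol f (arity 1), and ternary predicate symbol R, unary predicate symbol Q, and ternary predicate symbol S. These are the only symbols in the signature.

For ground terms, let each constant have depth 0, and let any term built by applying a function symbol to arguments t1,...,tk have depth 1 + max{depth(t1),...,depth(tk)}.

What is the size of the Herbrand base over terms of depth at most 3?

First count ground terms of depth ≤ 3.
Write N_k for the number of ground terms of depth ≤ k. A term of depth ≤ k is either a constant or a function symbol applied to arguments of depth ≤ k−1, so N_k = 5 + N_{k-1}.
N_0 = 5
N_1 = 5 + 5 = 10
N_2 = 5 + 10 = 15
N_3 = 5 + 15 = 20
So |H| = 20.
Each predicate of arity r yields |H|^r ground atoms (one per choice of an r-tuple from H):
  R: 20^3 = 8000;  Q: 20;  S: 20^3 = 8000
Total ground atoms: 8000 + 20 + 8000 = 16020.

16020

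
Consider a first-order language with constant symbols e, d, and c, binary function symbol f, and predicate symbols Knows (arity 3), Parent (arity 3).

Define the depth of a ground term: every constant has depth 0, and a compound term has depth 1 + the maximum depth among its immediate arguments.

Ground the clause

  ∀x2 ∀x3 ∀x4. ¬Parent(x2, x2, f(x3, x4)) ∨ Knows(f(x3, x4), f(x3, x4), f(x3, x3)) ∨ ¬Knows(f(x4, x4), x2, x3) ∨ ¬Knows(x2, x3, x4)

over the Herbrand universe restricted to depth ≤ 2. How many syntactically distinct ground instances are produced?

3176523

Ground terms of depth ≤ 2:
  Let N_k count ground terms of depth at most k. Each non-constant term of depth ≤ k is some function symbol applied to depth-≤(k−1) arguments, giving N_k = 3 + N_{k-1}^2.
  N_0 = 3
  N_1 = 3 + 3^2 = 12
  N_2 = 3 + 12^2 = 147
So there are 147 ground terms available for substitution.
Each of x2, x3, x4 ranges independently over the available ground terms, and distinct assignments produce distinct instances.
Number of ground instances = 147^3 = 3176523.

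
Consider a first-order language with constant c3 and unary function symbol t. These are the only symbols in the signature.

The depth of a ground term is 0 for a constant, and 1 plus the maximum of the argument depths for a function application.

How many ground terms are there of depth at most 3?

4

Let N_k count ground terms of depth at most k. Each non-constant term of depth ≤ k is some function symbol applied to depth-≤(k−1) arguments, giving N_k = 1 + N_{k-1}.
N_0 = 1
N_1 = 1 + 1 = 2
N_2 = 1 + 2 = 3
N_3 = 1 + 3 = 4
Explicitly: c3, t(c3), t(t(c3)), t(t(t(c3))).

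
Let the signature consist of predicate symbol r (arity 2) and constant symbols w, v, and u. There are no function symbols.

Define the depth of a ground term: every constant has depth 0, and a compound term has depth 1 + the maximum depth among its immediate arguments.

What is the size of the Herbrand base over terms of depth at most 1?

First count ground terms of depth ≤ 1.
With no function symbols every ground term is a constant, so there are exactly 3 ground terms at every depth bound.
N_0 = 3
N_1 = 3
Explicitly: w, v, u.
So |H| = 3.
A ground atom is a predicate applied to a tuple of terms from H, so the count is the sum over predicates of |H|^arity:
  r: 3^2 = 9
Total ground atoms: 9.

9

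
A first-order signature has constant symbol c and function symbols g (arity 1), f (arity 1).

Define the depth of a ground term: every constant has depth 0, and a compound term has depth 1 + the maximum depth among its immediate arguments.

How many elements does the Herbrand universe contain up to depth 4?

31

Let N_k count ground terms of depth at most k. Each non-constant term of depth ≤ k is some function symbol applied to depth-≤(k−1) arguments, giving N_k = 1 + N_{k-1} + N_{k-1}.
N_0 = 1
N_1 = 1 + 1 + 1 = 3
N_2 = 1 + 3 + 3 = 7
N_3 = 1 + 7 + 7 = 15
N_4 = 1 + 15 + 15 = 31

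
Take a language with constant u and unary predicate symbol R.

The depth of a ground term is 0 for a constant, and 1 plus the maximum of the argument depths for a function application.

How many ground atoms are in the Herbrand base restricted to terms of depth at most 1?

First count ground terms of depth ≤ 1.
With no function symbols every ground term is a constant, so there is exactly 1 ground term at every depth bound.
N_0 = 1
N_1 = 1
So |H| = 1.
Ground atoms are formed by filling each argument slot of a predicate with a term from H, so an r-ary predicate gives |H|^r atoms:
  R: 1
Total ground atoms: 1.

1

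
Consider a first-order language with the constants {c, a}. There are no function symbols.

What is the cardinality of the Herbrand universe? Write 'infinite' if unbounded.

There are no function symbols, so every ground term is one of the 2 constants.
The Herbrand universe is {c, a}, which is finite with 2 elements.

2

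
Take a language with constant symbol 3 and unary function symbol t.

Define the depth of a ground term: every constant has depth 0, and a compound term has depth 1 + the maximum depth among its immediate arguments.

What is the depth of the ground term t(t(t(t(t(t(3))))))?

6

depth(t(3)) = 1 + depth(3) = 1 + 0 = 1
depth(t(t(3))) = 1 + depth(t(3)) = 1 + 1 = 2
depth(t(t(t(3)))) = 1 + depth(t(t(3))) = 1 + 2 = 3
depth(t(t(t(t(3))))) = 1 + depth(t(t(t(3)))) = 1 + 3 = 4
depth(t(t(t(t(t(3)))))) = 1 + depth(t(t(t(t(3))))) = 1 + 4 = 5
depth(t(t(t(t(t(t(3))))))) = 1 + depth(t(t(t(t(t(3)))))) = 1 + 5 = 6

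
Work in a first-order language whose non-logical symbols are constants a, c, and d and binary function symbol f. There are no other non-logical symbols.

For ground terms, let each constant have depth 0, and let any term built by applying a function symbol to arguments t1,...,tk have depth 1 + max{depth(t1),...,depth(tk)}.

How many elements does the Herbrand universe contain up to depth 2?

Count level by level. With function symbols f/2, the terms of depth ≤ k are the 3 constants together with each function applied to depth-≤(k−1) tuples, so N_k = 3 + N_{k-1}^2.
N_0 = 3
N_1 = 3 + 3^2 = 12
N_2 = 3 + 12^2 = 147

147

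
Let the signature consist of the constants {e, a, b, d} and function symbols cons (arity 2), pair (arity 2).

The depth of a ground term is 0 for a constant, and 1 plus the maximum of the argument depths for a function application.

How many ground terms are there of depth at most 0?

Write N_k for the number of ground terms of depth ≤ k. A term of depth ≤ k is either a constant or a function symbol applied to arguments of depth ≤ k−1, so N_k = 4 + N_{k-1}^2 + N_{k-1}^2.
N_0 = 4
Explicitly: e, a, b, d.

4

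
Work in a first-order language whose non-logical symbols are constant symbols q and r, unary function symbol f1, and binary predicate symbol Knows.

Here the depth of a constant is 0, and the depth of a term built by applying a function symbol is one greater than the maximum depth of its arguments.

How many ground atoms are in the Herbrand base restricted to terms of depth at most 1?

First count ground terms of depth ≤ 1.
If N_k denotes the number of depth-≤k ground terms, the 2 constants give N_0 = 2, and each function symbol of arity r contributes N_{k-1}^r new terms at level k: N_k = 2 + N_{k-1}.
N_0 = 2
N_1 = 2 + 2 = 4
So |H| = 4.
A ground atom is a predicate applied to a tuple of terms from H, so the count is the sum over predicates of |H|^arity:
  Knows: 4^2 = 16
Total ground atoms: 16.

16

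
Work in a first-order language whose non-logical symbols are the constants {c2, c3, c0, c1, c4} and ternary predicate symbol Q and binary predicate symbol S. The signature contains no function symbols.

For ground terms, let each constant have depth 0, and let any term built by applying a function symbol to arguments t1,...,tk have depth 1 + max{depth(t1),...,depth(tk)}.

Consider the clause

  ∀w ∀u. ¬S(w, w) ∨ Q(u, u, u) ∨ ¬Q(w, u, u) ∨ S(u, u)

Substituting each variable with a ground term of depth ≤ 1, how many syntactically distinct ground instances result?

Ground terms of depth ≤ 1:
  With no function symbols every ground term is a constant, so there are exactly 5 ground terms at every depth bound.
  N_0 = 5
  N_1 = 5
So there are 5 ground terms available for substitution.
The clause has 2 distinct variables (w, u), each appearing in the body. In the free term algebra distinct substitutions yield syntactically distinct ground instances.
Number of ground instances = 5^2 = 25.

25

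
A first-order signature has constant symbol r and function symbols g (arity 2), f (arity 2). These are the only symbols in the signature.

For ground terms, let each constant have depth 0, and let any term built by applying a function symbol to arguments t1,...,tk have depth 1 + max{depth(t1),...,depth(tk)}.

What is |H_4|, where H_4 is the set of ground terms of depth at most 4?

Let N_k count ground terms of depth at most k. Each non-constant term of depth ≤ k is some function symbol applied to depth-≤(k−1) arguments, giving N_k = 1 + N_{k-1}^2 + N_{k-1}^2.
N_0 = 1
N_1 = 1 + 1^2 + 1^2 = 3
N_2 = 1 + 3^2 + 3^2 = 19
N_3 = 1 + 19^2 + 19^2 = 723
N_4 = 1 + 723^2 + 723^2 = 1045459

1045459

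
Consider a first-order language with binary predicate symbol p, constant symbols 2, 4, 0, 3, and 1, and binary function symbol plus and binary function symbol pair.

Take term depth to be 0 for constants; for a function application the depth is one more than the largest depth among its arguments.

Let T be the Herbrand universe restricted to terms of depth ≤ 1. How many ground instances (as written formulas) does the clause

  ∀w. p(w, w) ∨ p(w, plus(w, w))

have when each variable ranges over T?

55

Ground terms of depth ≤ 1:
  Write N_k for the number of ground terms of depth ≤ k. A term of depth ≤ k is either a constant or a function symbol applied to arguments of depth ≤ k−1, so N_k = 5 + N_{k-1}^2 + N_{k-1}^2.
  N_0 = 5
  N_1 = 5 + 5^2 + 5^2 = 55
So there are 55 ground terms available for substitution.
The clause has 1 distinct variable (w), which appears in the body. In the free term algebra distinct substitutions yield syntactically distinct ground instances.
Number of ground instances = 55.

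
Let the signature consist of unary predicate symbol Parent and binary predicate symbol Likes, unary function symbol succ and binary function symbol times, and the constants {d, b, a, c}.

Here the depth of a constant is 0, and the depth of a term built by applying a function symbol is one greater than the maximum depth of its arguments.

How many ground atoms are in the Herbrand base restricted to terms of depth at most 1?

First count ground terms of depth ≤ 1.
Let N_k = |{terms of depth ≤ k}|. Then N_0 = 4 and N_k = 4 + N_{k-1} + N_{k-1}^2 for k ≥ 1 (one summand per function symbol, arity giving the exponent).
N_0 = 4
N_1 = 4 + 4 + 4^2 = 24
So |H| = 24.
Ground atoms are formed by filling each argument slot of a predicate with a term from H, so an r-ary predicate gives |H|^r atoms:
  Parent: 24;  Likes: 24^2 = 576
Total ground atoms: 24 + 576 = 600.

600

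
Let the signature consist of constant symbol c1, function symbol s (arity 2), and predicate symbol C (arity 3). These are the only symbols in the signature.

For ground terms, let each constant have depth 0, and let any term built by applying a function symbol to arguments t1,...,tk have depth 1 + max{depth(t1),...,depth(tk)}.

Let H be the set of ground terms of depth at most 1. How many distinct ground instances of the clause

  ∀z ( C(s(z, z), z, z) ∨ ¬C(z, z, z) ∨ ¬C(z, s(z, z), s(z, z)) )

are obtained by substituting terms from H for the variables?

Ground terms of depth ≤ 1:
  Count level by level. With function symbols s/2, the terms of depth ≤ k are the 1 constant together with each function applied to depth-≤(k−1) tuples, so N_k = 1 + N_{k-1}^2.
  N_0 = 1
  N_1 = 1 + 1^2 = 2
  Explicitly: c1, s(c1, c1).
So there are 2 ground terms available for substitution.
There is 1 variable to instantiate (z),  occurring in at least one literal, so different choices give different ground instances.
Number of ground instances = 2.

2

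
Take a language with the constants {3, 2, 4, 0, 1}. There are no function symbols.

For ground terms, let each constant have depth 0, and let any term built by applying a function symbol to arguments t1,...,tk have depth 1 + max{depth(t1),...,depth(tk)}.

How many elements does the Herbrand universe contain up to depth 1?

5

With no function symbols every ground term is a constant, so there are exactly 5 ground terms at every depth bound.
N_0 = 5
N_1 = 5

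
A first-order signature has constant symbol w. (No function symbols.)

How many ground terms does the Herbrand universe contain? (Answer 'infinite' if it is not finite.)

There are no function symbols, so the only ground term is the single constant.
The Herbrand universe is {w}, finite with 1 element.

1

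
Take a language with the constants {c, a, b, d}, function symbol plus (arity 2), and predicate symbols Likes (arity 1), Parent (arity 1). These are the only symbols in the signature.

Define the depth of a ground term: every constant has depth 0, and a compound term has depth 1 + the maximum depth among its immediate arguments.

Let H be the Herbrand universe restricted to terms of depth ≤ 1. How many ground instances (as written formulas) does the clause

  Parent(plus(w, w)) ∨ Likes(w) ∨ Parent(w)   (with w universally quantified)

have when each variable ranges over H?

Ground terms of depth ≤ 1:
  If N_k denotes the number of depth-≤k ground terms, the 4 constants give N_0 = 4, and each function symbol of arity r contributes N_{k-1}^r new terms at level k: N_k = 4 + N_{k-1}^2.
  N_0 = 4
  N_1 = 4 + 4^2 = 20
So there are 20 ground terms available for substitution.
The body mentions the single quantified variable w; since ground terms form a free algebra, no two substitutions collapse to the same formula.
Number of ground instances = 20.

20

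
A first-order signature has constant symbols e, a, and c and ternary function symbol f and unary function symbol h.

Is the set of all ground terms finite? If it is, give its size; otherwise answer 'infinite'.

The signature has at least one function symbol (f, arity 3) and at least one constant (e).
Iterating f gives infinitely many distinct ground terms: e, f(e, e, e), f(f(e, e, e), f(e, e, e), f(e, e, e)), ...
So the Herbrand universe is infinite.

infinite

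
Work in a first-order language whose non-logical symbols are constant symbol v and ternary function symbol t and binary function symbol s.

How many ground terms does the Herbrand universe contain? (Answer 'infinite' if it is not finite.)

The signature has at least one function symbol (t, arity 3) and at least one constant (v).
Iterating t gives infinitely many distinct ground terms: v, t(v, v, v), t(t(v, v, v), t(v, v, v), t(v, v, v)), ...
So the Herbrand universe is infinite.

infinite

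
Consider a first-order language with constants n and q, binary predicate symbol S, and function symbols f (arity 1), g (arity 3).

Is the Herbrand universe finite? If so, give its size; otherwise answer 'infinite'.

The signature has at least one function symbol (f, arity 1) and at least one constant (n).
Iterating f gives infinitely many distinct ground terms: n, f(n), f(f(n)), ...
So the Herbrand universe is infinite.

infinite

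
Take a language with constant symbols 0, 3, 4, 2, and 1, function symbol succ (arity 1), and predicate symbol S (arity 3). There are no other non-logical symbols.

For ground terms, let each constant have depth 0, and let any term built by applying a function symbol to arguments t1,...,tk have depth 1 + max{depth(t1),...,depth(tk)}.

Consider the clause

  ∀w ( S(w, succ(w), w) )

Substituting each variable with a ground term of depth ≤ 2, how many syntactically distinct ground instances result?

Ground terms of depth ≤ 2:
  Let N_k count ground terms of depth at most k. Each non-constant term of depth ≤ k is some function symbol applied to depth-≤(k−1) arguments, giving N_k = 5 + N_{k-1}.
  N_0 = 5
  N_1 = 5 + 5 = 10
  N_2 = 5 + 10 = 15
So there are 15 ground terms available for substitution.
The clause has 1 distinct variable (w), which appears in the body. In the free term algebra distinct substitutions yield syntactically distinct ground instances.
Number of ground instances = 15.

15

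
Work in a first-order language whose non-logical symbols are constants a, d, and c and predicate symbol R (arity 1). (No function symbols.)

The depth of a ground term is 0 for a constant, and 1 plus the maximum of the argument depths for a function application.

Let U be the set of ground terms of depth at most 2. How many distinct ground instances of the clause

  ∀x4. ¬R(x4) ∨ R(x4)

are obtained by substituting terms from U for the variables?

Ground terms of depth ≤ 2:
  With no function symbols every ground term is a constant, so there are exactly 3 ground terms at every depth bound.
  N_0 = 3
  N_1 = 3
  N_2 = 3
So there are 3 ground terms available for substitution.
The clause has 1 distinct variable (x4), which appears in the body. In the free term algebra distinct substitutions yield syntactically distinct ground instances.
Number of ground instances = 3.

3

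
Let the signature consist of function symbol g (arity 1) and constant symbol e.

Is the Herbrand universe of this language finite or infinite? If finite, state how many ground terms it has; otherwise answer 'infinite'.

infinite

The signature has at least one function symbol (g, arity 1) and at least one constant (e).
Iterating g gives infinitely many distinct ground terms: e, g(e), g(g(e)), ...
So the Herbrand universe is infinite.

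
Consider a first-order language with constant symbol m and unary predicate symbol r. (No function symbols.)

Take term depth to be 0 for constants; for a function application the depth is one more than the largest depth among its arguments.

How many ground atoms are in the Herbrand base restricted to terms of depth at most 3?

First count ground terms of depth ≤ 3.
With no function symbols every ground term is a constant, so there is exactly 1 ground term at every depth bound.
N_0 = 1
N_1 = 1
N_2 = 1
N_3 = 1
So |H| = 1.
For each predicate symbol, the number of ground atoms is |H| raised to its arity; summing:
  r: 1
Total ground atoms: 1.

1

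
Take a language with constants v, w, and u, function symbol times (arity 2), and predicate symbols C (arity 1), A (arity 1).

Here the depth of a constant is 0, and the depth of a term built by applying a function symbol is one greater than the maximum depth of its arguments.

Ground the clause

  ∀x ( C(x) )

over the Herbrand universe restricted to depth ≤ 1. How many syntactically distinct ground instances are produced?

12

Ground terms of depth ≤ 1:
  Let N_k count ground terms of depth at most k. Each non-constant term of depth ≤ k is some function symbol applied to depth-≤(k−1) arguments, giving N_k = 3 + N_{k-1}^2.
  N_0 = 3
  N_1 = 3 + 3^2 = 12
So there are 12 ground terms available for substitution.
The body mentions the single quantified variable x; since ground terms form a free algebra, no two substitutions collapse to the same formula.
Number of ground instances = 12.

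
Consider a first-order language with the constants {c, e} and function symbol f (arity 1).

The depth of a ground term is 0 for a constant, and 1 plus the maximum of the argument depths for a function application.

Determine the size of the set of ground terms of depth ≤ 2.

6

Write N_k for the number of ground terms of depth ≤ k. A term of depth ≤ k is either a constant or a function symbol applied to arguments of depth ≤ k−1, so N_k = 2 + N_{k-1}.
N_0 = 2
N_1 = 2 + 2 = 4
N_2 = 2 + 4 = 6
Explicitly: c, e, f(c), f(e), f(f(c)), f(f(e)).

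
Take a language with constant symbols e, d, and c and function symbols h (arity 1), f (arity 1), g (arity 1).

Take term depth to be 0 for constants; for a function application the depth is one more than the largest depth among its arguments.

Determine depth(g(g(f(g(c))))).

4

depth(g(c)) = 1 + depth(c) = 1 + 0 = 1
depth(f(g(c))) = 1 + depth(g(c)) = 1 + 1 = 2
depth(g(f(g(c)))) = 1 + depth(f(g(c))) = 1 + 2 = 3
depth(g(g(f(g(c))))) = 1 + depth(g(f(g(c)))) = 1 + 3 = 4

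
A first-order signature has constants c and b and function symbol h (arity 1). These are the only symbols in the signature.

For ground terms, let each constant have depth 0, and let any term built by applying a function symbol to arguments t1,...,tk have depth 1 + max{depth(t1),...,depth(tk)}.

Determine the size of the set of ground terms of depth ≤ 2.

6

Write N_k for the number of ground terms of depth ≤ k. A term of depth ≤ k is either a constant or a function symbol applied to arguments of depth ≤ k−1, so N_k = 2 + N_{k-1}.
N_0 = 2
N_1 = 2 + 2 = 4
N_2 = 2 + 4 = 6
Explicitly: c, b, h(c), h(b), h(h(c)), h(h(b)).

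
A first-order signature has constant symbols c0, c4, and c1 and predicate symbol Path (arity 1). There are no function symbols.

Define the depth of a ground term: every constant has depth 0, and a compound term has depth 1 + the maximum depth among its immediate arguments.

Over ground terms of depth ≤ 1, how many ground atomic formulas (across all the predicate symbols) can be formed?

First count ground terms of depth ≤ 1.
With no function symbols every ground term is a constant, so there are exactly 3 ground terms at every depth bound.
N_0 = 3
N_1 = 3
So |H| = 3.
A ground atom is a predicate applied to a tuple of terms from H, so the count is the sum over predicates of |H|^arity:
  Path: 3
Total ground atoms: 3.

3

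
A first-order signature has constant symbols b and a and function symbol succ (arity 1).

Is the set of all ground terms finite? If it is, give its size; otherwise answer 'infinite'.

The signature has at least one function symbol (succ, arity 1) and at least one constant (b).
Iterating succ gives infinitely many distinct ground terms: b, succ(b), succ(succ(b)), ...
So the Herbrand universe is infinite.

infinite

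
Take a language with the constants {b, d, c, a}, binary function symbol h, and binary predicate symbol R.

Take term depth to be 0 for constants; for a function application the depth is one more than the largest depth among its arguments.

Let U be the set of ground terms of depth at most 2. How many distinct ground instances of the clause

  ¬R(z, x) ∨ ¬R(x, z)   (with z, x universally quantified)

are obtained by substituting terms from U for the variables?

Ground terms of depth ≤ 2:
  If N_k denotes the number of depth-≤k ground terms, the 4 constants give N_0 = 4, and each function symbol of arity r contributes N_{k-1}^r new terms at level k: N_k = 4 + N_{k-1}^2.
  N_0 = 4
  N_1 = 4 + 4^2 = 20
  N_2 = 4 + 20^2 = 404
So there are 404 ground terms available for substitution.
There are 2 variables to instantiate (z, x), each occurring in at least one literal, so different choices give different ground instances.
Number of ground instances = 404^2 = 163216.

163216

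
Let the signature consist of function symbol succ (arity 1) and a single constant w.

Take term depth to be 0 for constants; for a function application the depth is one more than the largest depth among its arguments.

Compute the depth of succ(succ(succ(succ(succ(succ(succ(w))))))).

depth(succ(w)) = 1 + depth(w) = 1 + 0 = 1
depth(succ(succ(w))) = 1 + depth(succ(w)) = 1 + 1 = 2
depth(succ(succ(succ(w)))) = 1 + depth(succ(succ(w))) = 1 + 2 = 3
depth(succ(succ(succ(succ(w))))) = 1 + depth(succ(succ(succ(w)))) = 1 + 3 = 4
depth(succ(succ(succ(succ(succ(w)))))) = 1 + depth(succ(succ(succ(succ(w))))) = 1 + 4 = 5
depth(succ(succ(succ(succ(succ(succ(w))))))) = 1 + depth(succ(succ(succ(succ(succ(w)))))) = 1 + 5 = 6
depth(succ(succ(succ(succ(succ(succ(succ(w)))))))) = 1 + depth(succ(succ(succ(succ(succ(succ(w))))))) = 1 + 6 = 7

7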